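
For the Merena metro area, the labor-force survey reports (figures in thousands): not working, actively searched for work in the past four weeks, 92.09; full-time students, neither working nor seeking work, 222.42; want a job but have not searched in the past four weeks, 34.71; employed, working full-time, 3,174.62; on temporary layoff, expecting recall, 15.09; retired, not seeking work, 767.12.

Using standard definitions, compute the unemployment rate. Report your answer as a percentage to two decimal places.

Employed = 3,174.62 thousand.
Unemployed = 92.09 + 15.09 = 107.18 thousand (jobless and actively searching, or on temporary layoff).
Labor force = 3,174.62 + 107.18 = 3,281.80 thousand.
Unemployment rate = 107.18 / 3,281.80 = 3.27%.

Unemployment rate ≈ 3.27%.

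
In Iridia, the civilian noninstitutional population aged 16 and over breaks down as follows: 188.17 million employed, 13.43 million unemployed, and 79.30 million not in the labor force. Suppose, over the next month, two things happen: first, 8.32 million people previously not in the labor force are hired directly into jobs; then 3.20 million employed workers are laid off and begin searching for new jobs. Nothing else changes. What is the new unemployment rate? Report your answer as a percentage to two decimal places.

New unemployment rate ≈ 7.92%.

Initially, labor force = 188.17 + 13.43 = 201.60 million, so u = 13.43/201.60 = 6.66%.
After the first change, employed and labor force both rise by 8.32; unemployed unchanged → E = 196.49, U = 13.43, labor force = 209.92 million.
After the second change, employed falls and unemployed rises by 3.20; labor force unchanged → E = 193.29, U = 16.63, labor force = 209.92 million.
New unemployment rate = 16.63 / 209.92 = 7.92%.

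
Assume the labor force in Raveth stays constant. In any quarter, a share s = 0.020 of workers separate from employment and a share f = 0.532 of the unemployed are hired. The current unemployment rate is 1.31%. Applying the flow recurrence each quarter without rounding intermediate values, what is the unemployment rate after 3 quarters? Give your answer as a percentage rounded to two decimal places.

With a fixed labor force, u_{t+1} = u_t + s·(1−u_t) − f·u_t = u_t·(1−s−f) + s.
Here 1−s−f = 0.448 and s = 0.020.
u_1 = 0.013100 × 0.448 + 0.020 = 0.025869.
u_2 = 0.025869 × 0.448 + 0.020 = 0.031589.
u_3 = 0.031589 × 0.448 + 0.020 = 0.034152.

Unemployment rate after three quarters ≈ 3.42%.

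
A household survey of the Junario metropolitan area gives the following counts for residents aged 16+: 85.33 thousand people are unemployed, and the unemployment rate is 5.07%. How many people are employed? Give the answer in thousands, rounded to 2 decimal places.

Labor force = U / u = 85.33 / 0.0507 ≈ 1,683.04 thousand.
Employed = labor force − unemployed = 1,683.04 − 85.33 = 1,597.71 thousand.

About 1,597.71 thousand are employed.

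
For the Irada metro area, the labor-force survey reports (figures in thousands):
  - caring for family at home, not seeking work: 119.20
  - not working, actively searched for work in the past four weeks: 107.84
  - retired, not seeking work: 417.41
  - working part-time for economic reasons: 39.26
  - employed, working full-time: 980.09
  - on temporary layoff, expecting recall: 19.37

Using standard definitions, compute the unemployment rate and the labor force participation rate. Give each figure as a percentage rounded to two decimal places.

Employed = 39.26 + 980.09 = 1,019.35 thousand (anyone who worked, including part-time for economic reasons, counts as employed).
Unemployed = 107.84 + 19.37 = 127.21 thousand (jobless and actively searching, or on temporary layoff).
Labor force = 1,019.35 + 127.21 = 1,146.56 thousand.
Not in labor force = 119.20 + 417.41 = 536.61 thousand (those not working and not actively searching are outside the labor force).
Civilian working-age population = 1,146.56 + 536.61 = 1,683.17 thousand.
Unemployment rate = 127.21 / 1,146.56 = 11.09%.
Labor force participation rate = 1,146.56 / 1,683.17 = 68.12%.

Unemployment rate ≈ 11.09%; labor force participation rate ≈ 68.12%.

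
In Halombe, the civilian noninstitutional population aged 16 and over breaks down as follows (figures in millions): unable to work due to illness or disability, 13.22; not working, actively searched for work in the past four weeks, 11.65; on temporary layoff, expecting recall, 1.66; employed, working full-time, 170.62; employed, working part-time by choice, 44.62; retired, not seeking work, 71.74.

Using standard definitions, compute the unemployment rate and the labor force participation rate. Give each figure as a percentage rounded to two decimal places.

Employed = 170.62 + 44.62 = 215.24 million.
Unemployed = 11.65 + 1.66 = 13.31 million (jobless and actively searching, or on temporary layoff).
Labor force = 215.24 + 13.31 = 228.55 million.
Not in labor force = 13.22 + 71.74 = 84.96 million (those not working and not actively searching are outside the labor force).
Civilian working-age population = 228.55 + 84.96 = 313.51 million.
Unemployment rate = 13.31 / 228.55 = 5.82%.
Labor force participation rate = 228.55 / 313.51 = 72.90%.

Unemployment rate ≈ 5.82%; labor force participation rate ≈ 72.90%.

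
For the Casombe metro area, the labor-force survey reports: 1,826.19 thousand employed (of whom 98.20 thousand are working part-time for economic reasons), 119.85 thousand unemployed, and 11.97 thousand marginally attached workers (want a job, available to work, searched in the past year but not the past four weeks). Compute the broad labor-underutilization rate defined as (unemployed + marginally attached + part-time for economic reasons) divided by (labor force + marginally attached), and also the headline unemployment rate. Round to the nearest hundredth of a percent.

Broad underutilization rate ≈ 11.75%; headline unemployment rate ≈ 6.16%.

Labor force = 1,826.19 + 119.85 = 1,946.04 thousand.
Numerator = 119.85 + 11.97 + 98.20 = 230.02 thousand.
Denominator = 1,946.04 + 11.97 = 1,958.01 thousand.
Broad rate = 230.02 / 1,958.01 = 11.75%.
Headline unemployment rate = 119.85 / 1,946.04 = 6.16%.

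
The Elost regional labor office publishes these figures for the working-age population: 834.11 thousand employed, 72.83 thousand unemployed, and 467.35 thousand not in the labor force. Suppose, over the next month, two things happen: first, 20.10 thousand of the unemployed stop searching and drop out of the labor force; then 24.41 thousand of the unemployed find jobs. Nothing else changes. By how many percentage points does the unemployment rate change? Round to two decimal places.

Initially, labor force = 834.11 + 72.83 = 906.94 thousand, so u = 72.83/906.94 = 8.03%.
After the first change, unemployed and labor force both fall by 20.10 → E = 834.11, U = 52.73, labor force = 886.84 thousand.
After the second change, unemployed falls and employed rises by 24.41; labor force unchanged → E = 858.52, U = 28.32, labor force = 886.84 thousand.
New unemployment rate = 28.32 / 886.84 = 3.19%.
Change = 3.19% − 8.03% = −4.84 percentage points.

The unemployment rate changes by −4.84 percentage points.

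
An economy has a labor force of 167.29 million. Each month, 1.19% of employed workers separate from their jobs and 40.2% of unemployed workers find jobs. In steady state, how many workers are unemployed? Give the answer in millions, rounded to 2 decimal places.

Steady-state unemployment rate u* = s/(s+f) = 1.19/(1.19+40.2) = 0.028751.
Unemployed = u* × labor force = 0.028751 × 167.29 ≈ 4.81 million.

About 4.81 million are unemployed in steady state.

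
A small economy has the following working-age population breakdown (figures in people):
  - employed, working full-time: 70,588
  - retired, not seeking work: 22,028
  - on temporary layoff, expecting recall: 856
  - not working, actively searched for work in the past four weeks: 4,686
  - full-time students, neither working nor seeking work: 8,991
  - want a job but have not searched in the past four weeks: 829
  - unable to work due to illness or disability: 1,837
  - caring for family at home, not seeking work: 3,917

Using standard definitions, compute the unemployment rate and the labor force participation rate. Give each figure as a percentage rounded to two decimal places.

Unemployment rate ≈ 7.28%; labor force participation rate ≈ 66.94%.

Employed = 70,588.
Unemployed = 856 + 4,686 = 5,542 (jobless and actively searching, or on temporary layoff).
Labor force = 70,588 + 5,542 = 76,130.
Not in labor force = 22,028 + 8,991 + 829 + 1,837 + 3,917 = 37,602 (those not working and not actively searching are outside the labor force — including those who want a job but have given up searching).
Civilian working-age population = 76,130 + 37,602 = 113,732.
Unemployment rate = 5,542 / 76,130 = 7.28%.
Labor force participation rate = 76,130 / 113,732 = 66.94%.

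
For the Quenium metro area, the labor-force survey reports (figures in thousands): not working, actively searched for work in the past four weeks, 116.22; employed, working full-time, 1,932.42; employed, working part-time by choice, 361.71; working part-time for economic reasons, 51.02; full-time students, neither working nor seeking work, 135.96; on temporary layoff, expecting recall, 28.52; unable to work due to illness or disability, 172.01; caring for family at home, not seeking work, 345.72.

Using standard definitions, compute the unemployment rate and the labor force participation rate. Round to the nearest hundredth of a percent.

Employed = 1,932.42 + 361.71 + 51.02 = 2,345.15 thousand (anyone who worked, including part-time for economic reasons, counts as employed).
Unemployed = 116.22 + 28.52 = 144.74 thousand (jobless and actively searching, or on temporary layoff).
Labor force = 2,345.15 + 144.74 = 2,489.89 thousand.
Not in labor force = 135.96 + 172.01 + 345.72 = 653.69 thousand (those not working and not actively searching are outside the labor force).
Civilian working-age population = 2,489.89 + 653.69 = 3,143.58 thousand.
Unemployment rate = 144.74 / 2,489.89 = 5.81%.
Labor force participation rate = 2,489.89 / 3,143.58 = 79.21%.

Unemployment rate ≈ 5.81%; labor force participation rate ≈ 79.21%.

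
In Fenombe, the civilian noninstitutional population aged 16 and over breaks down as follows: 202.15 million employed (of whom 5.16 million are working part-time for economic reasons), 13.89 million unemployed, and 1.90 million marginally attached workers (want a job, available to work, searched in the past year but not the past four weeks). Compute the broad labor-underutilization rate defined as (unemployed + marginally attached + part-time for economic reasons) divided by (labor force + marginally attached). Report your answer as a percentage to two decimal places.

Labor force = 202.15 + 13.89 = 216.04 million.
Numerator = 13.89 + 1.90 + 5.16 = 20.95 million.
Denominator = 216.04 + 1.90 = 217.94 million.
Broad rate = 20.95 / 217.94 = 9.61%.

Broad underutilization rate ≈ 9.61%.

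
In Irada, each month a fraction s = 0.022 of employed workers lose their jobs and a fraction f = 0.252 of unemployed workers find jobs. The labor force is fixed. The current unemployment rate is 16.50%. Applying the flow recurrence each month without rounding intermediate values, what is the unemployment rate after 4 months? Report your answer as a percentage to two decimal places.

With a fixed labor force, u_{t+1} = u_t + s·(1−u_t) − f·u_t = u_t·(1−s−f) + s.
Here 1−s−f = 0.726 and s = 0.022.
u_1 = 0.165000 × 0.726 + 0.022 = 0.141790.
u_2 = 0.141790 × 0.726 + 0.022 = 0.124940.
u_3 = 0.124940 × 0.726 + 0.022 = 0.112706.
u_4 = 0.112706 × 0.726 + 0.022 = 0.103825.

Unemployment rate after four months ≈ 10.38%.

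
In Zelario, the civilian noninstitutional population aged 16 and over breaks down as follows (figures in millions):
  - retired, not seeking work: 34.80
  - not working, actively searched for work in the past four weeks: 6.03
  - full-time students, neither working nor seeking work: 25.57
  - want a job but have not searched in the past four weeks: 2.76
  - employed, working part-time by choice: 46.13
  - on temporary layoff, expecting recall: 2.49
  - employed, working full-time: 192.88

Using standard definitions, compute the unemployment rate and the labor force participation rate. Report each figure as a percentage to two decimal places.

Employed = 46.13 + 192.88 = 239.01 million.
Unemployed = 6.03 + 2.49 = 8.52 million (jobless and actively searching, or on temporary layoff).
Labor force = 239.01 + 8.52 = 247.53 million.
Not in labor force = 34.80 + 25.57 + 2.76 = 63.13 million (those not working and not actively searching are outside the labor force — including those who want a job but have given up searching).
Civilian working-age population = 247.53 + 63.13 = 310.66 million.
Unemployment rate = 8.52 / 247.53 = 3.44%.
Labor force participation rate = 247.53 / 310.66 = 79.68%.

Unemployment rate ≈ 3.44%; labor force participation rate ≈ 79.68%.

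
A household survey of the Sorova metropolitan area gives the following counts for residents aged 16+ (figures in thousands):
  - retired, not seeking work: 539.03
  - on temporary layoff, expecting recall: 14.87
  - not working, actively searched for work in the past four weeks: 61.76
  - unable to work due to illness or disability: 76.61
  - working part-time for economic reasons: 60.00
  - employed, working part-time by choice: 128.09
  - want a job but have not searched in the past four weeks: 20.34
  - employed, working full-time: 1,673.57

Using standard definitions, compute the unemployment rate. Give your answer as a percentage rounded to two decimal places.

Unemployment rate ≈ 3.95%.

Employed = 60.00 + 128.09 + 1,673.57 = 1,861.66 thousand (anyone who worked, including part-time for economic reasons, counts as employed).
Unemployed = 14.87 + 61.76 = 76.63 thousand (jobless and actively searching, or on temporary layoff).
Labor force = 1,861.66 + 76.63 = 1,938.29 thousand.
Unemployment rate = 76.63 / 1,938.29 = 3.95%.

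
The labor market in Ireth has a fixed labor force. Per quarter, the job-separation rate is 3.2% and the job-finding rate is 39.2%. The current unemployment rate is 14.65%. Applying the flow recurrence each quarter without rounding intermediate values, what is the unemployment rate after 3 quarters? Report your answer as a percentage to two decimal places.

With a fixed labor force, u_{t+1} = u_t + s·(1−u_t) − f·u_t = u_t·(1−s−f) + s.
Here 1−s−f = 0.576 and s = 0.032.
u_1 = 0.146500 × 0.576 + 0.032 = 0.116384.
u_2 = 0.116384 × 0.576 + 0.032 = 0.099037.
u_3 = 0.099037 × 0.576 + 0.032 = 0.089045.

Unemployment rate after three quarters ≈ 8.90%.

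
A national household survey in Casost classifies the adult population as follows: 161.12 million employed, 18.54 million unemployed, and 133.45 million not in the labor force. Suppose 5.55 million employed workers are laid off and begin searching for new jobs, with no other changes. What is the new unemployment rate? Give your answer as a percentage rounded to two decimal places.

New unemployment rate ≈ 13.41%.

Initially, labor force = 161.12 + 18.54 = 179.66 million, so u = 18.54/179.66 = 10.32%.
After the change, employed falls and unemployed rises by 5.55; labor force unchanged → E = 155.57, U = 24.09, labor force = 179.66 million.
New unemployment rate = 24.09 / 179.66 = 13.41%.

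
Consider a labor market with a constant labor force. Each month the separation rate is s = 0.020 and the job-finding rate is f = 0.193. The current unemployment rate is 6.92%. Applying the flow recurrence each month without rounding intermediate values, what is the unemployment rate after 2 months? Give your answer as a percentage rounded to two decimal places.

Unemployment rate after two months ≈ 7.86%.

With a fixed labor force, u_{t+1} = u_t + s·(1−u_t) − f·u_t = u_t·(1−s−f) + s.
Here 1−s−f = 0.787 and s = 0.020.
u_1 = 0.069200 × 0.787 + 0.020 = 0.074460.
u_2 = 0.074460 × 0.787 + 0.020 = 0.078600.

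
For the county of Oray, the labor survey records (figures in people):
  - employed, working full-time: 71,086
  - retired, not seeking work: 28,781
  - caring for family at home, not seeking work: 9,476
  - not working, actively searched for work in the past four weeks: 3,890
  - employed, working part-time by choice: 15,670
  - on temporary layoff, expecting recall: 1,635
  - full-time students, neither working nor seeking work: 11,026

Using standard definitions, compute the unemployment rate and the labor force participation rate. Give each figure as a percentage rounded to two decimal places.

Unemployment rate ≈ 5.99%; labor force participation rate ≈ 65.19%.

Employed = 71,086 + 15,670 = 86,756.
Unemployed = 3,890 + 1,635 = 5,525 (jobless and actively searching, or on temporary layoff).
Labor force = 86,756 + 5,525 = 92,281.
Not in labor force = 28,781 + 9,476 + 11,026 = 49,283 (those not working and not actively searching are outside the labor force).
Civilian working-age population = 92,281 + 49,283 = 141,564.
Unemployment rate = 5,525 / 92,281 = 5.99%.
Labor force participation rate = 92,281 / 141,564 = 65.19%.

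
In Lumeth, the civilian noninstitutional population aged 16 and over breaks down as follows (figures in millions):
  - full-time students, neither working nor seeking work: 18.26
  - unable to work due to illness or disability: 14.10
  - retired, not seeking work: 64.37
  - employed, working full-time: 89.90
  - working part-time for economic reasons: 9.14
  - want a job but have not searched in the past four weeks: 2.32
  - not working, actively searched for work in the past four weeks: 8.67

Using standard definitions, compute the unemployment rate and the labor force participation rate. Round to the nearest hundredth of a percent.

Employed = 89.90 + 9.14 = 99.04 million (anyone who worked, including part-time for economic reasons, counts as employed).
Unemployed = 8.67 million.
Labor force = 99.04 + 8.67 = 107.71 million.
Not in labor force = 18.26 + 14.10 + 64.37 + 2.32 = 99.05 million (those not working and not actively searching are outside the labor force — including those who want a job but have given up searching).
Civilian working-age population = 107.71 + 99.05 = 206.76 million.
Unemployment rate = 8.67 / 107.71 = 8.05%.
Labor force participation rate = 107.71 / 206.76 = 52.09%.

Unemployment rate ≈ 8.05%; labor force participation rate ≈ 52.09%.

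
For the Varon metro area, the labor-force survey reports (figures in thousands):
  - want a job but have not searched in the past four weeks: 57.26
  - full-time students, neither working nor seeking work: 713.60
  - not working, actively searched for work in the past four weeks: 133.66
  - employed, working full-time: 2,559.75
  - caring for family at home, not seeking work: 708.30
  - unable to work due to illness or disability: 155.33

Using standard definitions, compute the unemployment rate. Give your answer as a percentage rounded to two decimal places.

Employed = 2,559.75 thousand.
Unemployed = 133.66 thousand.
Labor force = 2,559.75 + 133.66 = 2,693.41 thousand.
Unemployment rate = 133.66 / 2,693.41 = 4.96%.

Unemployment rate ≈ 4.96%.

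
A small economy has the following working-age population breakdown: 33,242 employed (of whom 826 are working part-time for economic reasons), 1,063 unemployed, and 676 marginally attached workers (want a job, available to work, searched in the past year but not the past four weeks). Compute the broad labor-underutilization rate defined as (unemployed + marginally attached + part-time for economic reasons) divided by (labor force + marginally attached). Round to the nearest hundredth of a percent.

Labor force = 33,242 + 1,063 = 34,305.
Numerator = 1,063 + 676 + 826 = 2,565.
Denominator = 34,305 + 676 = 34,981.
Broad rate = 2,565 / 34,981 = 7.33%.

Broad underutilization rate ≈ 7.33%.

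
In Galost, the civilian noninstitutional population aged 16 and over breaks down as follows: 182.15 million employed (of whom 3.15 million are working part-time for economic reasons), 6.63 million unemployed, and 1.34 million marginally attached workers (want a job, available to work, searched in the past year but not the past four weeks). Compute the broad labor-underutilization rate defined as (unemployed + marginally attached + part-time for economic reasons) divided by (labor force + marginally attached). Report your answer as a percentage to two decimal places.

Broad underutilization rate ≈ 5.85%.

Labor force = 182.15 + 6.63 = 188.78 million.
Numerator = 6.63 + 1.34 + 3.15 = 11.12 million.
Denominator = 188.78 + 1.34 = 190.12 million.
Broad rate = 11.12 / 190.12 = 5.85%.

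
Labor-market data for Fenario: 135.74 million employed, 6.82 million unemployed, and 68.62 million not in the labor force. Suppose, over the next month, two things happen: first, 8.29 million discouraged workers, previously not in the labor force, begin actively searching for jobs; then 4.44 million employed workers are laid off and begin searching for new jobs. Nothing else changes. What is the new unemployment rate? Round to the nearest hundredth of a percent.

New unemployment rate ≈ 12.96%.

Initially, labor force = 135.74 + 6.82 = 142.56 million, so u = 6.82/142.56 = 4.78%.
After the first change, unemployed and labor force both rise by 8.29 → E = 135.74, U = 15.11, labor force = 150.85 million.
After the second change, employed falls and unemployed rises by 4.44; labor force unchanged → E = 131.30, U = 19.55, labor force = 150.85 million.
New unemployment rate = 19.55 / 150.85 = 12.96%.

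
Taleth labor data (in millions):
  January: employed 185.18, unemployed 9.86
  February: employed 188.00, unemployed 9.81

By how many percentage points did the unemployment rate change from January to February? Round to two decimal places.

The unemployment rate changed by −0.10 percentage points.

January: labor force = 185.18 + 9.86 = 195.04; u = 9.86/195.04 = 5.06%.
February: labor force = 188.00 + 9.81 = 197.81; u = 9.81/197.81 = 4.96%.
Change = 4.96% − 5.06% = −0.10 pp.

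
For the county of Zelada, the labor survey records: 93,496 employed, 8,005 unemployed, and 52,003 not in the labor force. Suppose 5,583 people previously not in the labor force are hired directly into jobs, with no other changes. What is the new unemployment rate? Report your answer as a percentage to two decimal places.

Initially, labor force = 93,496 + 8,005 = 101,501, so u = 8,005/101,501 = 7.89%.
After the change, employed and labor force both rise by 5,583; unemployed unchanged → E = 99,079, U = 8,005, labor force = 107,084.
New unemployment rate = 8,005 / 107,084 = 7.48%.

New unemployment rate ≈ 7.48%.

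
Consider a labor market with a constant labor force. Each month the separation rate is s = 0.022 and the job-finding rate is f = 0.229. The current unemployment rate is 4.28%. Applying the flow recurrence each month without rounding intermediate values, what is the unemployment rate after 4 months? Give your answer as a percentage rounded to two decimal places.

With a fixed labor force, u_{t+1} = u_t + s·(1−u_t) − f·u_t = u_t·(1−s−f) + s.
Here 1−s−f = 0.749 and s = 0.022.
u_1 = 0.042800 × 0.749 + 0.022 = 0.054057.
u_2 = 0.054057 × 0.749 + 0.022 = 0.062489.
u_3 = 0.062489 × 0.749 + 0.022 = 0.068804.
u_4 = 0.068804 × 0.749 + 0.022 = 0.073534.

Unemployment rate after four months ≈ 7.35%.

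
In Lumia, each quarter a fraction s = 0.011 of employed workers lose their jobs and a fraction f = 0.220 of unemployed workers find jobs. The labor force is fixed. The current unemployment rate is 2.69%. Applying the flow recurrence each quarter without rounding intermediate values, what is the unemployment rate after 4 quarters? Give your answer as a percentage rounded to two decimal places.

Unemployment rate after four quarters ≈ 4.04%.

With a fixed labor force, u_{t+1} = u_t + s·(1−u_t) − f·u_t = u_t·(1−s−f) + s.
Here 1−s−f = 0.769 and s = 0.011.
u_1 = 0.026900 × 0.769 + 0.011 = 0.031686.
u_2 = 0.031686 × 0.769 + 0.011 = 0.035367.
u_3 = 0.035367 × 0.769 + 0.011 = 0.038197.
u_4 = 0.038197 × 0.769 + 0.011 = 0.040373.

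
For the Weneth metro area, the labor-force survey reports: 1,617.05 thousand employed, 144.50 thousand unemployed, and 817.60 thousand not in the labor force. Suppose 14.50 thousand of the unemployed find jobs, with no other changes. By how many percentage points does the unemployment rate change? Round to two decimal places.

Initially, labor force = 1,617.05 + 144.50 = 1,761.55 thousand, so u = 144.50/1,761.55 = 8.20%.
After the change, unemployed falls and employed rises by 14.50; labor force unchanged → E = 1,631.55, U = 130.00, labor force = 1,761.55 thousand.
New unemployment rate = 130.00 / 1,761.55 = 7.38%.
Change = 7.38% − 8.20% = −0.82 percentage points.

The unemployment rate changes by −0.82 percentage points.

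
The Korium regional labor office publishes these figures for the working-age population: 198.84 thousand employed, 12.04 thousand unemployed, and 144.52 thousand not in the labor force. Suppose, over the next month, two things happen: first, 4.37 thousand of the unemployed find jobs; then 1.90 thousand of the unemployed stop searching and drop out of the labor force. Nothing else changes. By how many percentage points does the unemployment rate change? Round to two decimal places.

Initially, labor force = 198.84 + 12.04 = 210.88 thousand, so u = 12.04/210.88 = 5.71%.
After the first change, unemployed falls and employed rises by 4.37; labor force unchanged → E = 203.21, U = 7.67, labor force = 210.88 thousand.
After the second change, unemployed and labor force both fall by 1.90 → E = 203.21, U = 5.77, labor force = 208.98 thousand.
New unemployment rate = 5.77 / 208.98 = 2.76%.
Change = 2.76% − 5.71% = −2.95 percentage points.

The unemployment rate changes by −2.95 percentage points.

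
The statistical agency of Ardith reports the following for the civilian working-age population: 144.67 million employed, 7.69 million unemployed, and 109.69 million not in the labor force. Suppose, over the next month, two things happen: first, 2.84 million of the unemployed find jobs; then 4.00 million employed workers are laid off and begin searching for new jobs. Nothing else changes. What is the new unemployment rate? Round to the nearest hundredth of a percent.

Initially, labor force = 144.67 + 7.69 = 152.36 million, so u = 7.69/152.36 = 5.05%.
After the first change, unemployed falls and employed rises by 2.84; labor force unchanged → E = 147.51, U = 4.85, labor force = 152.36 million.
After the second change, employed falls and unemployed rises by 4.00; labor force unchanged → E = 143.51, U = 8.85, labor force = 152.36 million.
New unemployment rate = 8.85 / 152.36 = 5.81%.

New unemployment rate ≈ 5.81%.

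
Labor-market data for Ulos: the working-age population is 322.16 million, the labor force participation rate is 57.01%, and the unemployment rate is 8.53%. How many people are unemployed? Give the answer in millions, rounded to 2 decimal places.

About 15.67 million are unemployed.

Labor force = 0.5701 × 322.16 = 183.66 million.
Unemployed = 0.0853 × 183.66 ≈ 15.67 million.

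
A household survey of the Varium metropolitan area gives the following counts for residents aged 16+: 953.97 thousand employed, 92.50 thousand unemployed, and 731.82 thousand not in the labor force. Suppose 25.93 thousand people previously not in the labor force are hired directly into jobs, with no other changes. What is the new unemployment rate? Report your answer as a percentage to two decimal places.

New unemployment rate ≈ 8.63%.

Initially, labor force = 953.97 + 92.50 = 1,046.47 thousand, so u = 92.50/1,046.47 = 8.84%.
After the change, employed and labor force both rise by 25.93; unemployed unchanged → E = 979.90, U = 92.50, labor force = 1,072.40 thousand.
New unemployment rate = 92.50 / 1,072.40 = 8.63%.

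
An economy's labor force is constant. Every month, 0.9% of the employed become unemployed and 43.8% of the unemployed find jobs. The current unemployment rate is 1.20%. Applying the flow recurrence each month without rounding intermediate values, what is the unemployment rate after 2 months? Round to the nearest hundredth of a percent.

With a fixed labor force, u_{t+1} = u_t + s·(1−u_t) − f·u_t = u_t·(1−s−f) + s.
Here 1−s−f = 0.553 and s = 0.009.
u_1 = 0.012000 × 0.553 + 0.009 = 0.015636.
u_2 = 0.015636 × 0.553 + 0.009 = 0.017647.

Unemployment rate after two months ≈ 1.76%.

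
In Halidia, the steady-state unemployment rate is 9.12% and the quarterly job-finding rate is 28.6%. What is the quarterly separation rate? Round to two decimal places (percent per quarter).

From u* = s/(s+f): s = u·f/(1−u).
s = 0.0912 × 28.6 / (1 − 0.0912) = 2.6083 / 0.9088 ≈ 2.87% per quarter.

Separation rate ≈ 2.87% per quarter.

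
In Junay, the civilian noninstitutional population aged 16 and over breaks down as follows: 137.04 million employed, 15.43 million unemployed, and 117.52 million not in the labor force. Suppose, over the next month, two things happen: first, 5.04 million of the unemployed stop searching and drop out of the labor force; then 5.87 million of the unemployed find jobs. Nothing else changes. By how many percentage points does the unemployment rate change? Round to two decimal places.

Initially, labor force = 137.04 + 15.43 = 152.47 million, so u = 15.43/152.47 = 10.12%.
After the first change, unemployed and labor force both fall by 5.04 → E = 137.04, U = 10.39, labor force = 147.43 million.
After the second change, unemployed falls and employed rises by 5.87; labor force unchanged → E = 142.91, U = 4.52, labor force = 147.43 million.
New unemployment rate = 4.52 / 147.43 = 3.07%.
Change = 3.07% − 10.12% = −7.05 percentage points.

The unemployment rate changes by −7.05 percentage points.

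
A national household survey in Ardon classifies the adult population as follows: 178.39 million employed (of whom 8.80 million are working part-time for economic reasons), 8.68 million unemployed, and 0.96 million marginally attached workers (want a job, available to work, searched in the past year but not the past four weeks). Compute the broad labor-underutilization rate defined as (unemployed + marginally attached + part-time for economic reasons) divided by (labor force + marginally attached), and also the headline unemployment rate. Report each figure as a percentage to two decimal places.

Broad underutilization rate ≈ 9.81%; headline unemployment rate ≈ 4.64%.

Labor force = 178.39 + 8.68 = 187.07 million.
Numerator = 8.68 + 0.96 + 8.80 = 18.44 million.
Denominator = 187.07 + 0.96 = 188.03 million.
Broad rate = 18.44 / 188.03 = 9.81%.
Headline unemployment rate = 8.68 / 187.07 = 4.64%.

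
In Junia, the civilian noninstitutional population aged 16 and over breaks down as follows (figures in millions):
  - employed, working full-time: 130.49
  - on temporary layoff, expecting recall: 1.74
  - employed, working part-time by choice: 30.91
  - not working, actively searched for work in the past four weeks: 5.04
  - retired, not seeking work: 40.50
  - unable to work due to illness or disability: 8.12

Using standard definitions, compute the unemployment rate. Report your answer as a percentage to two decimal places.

Employed = 130.49 + 30.91 = 161.40 million.
Unemployed = 1.74 + 5.04 = 6.78 million (jobless and actively searching, or on temporary layoff).
Labor force = 161.40 + 6.78 = 168.18 million.
Unemployment rate = 6.78 / 168.18 = 4.03%.

Unemployment rate ≈ 4.03%.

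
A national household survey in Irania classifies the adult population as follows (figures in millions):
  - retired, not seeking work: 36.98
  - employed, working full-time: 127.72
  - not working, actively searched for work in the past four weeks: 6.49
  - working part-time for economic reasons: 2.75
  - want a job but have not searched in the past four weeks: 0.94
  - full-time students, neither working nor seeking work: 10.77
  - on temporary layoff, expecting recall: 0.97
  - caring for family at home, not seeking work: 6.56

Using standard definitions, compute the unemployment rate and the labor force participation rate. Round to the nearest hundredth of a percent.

Employed = 127.72 + 2.75 = 130.47 million (anyone who worked, including part-time for economic reasons, counts as employed).
Unemployed = 6.49 + 0.97 = 7.46 million (jobless and actively searching, or on temporary layoff).
Labor force = 130.47 + 7.46 = 137.93 million.
Not in labor force = 36.98 + 0.94 + 10.77 + 6.56 = 55.25 million (those not working and not actively searching are outside the labor force — including those who want a job but have given up searching).
Civilian working-age population = 137.93 + 55.25 = 193.18 million.
Unemployment rate = 7.46 / 137.93 = 5.41%.
Labor force participation rate = 137.93 / 193.18 = 71.40%.

Unemployment rate ≈ 5.41%; labor force participation rate ≈ 71.40%.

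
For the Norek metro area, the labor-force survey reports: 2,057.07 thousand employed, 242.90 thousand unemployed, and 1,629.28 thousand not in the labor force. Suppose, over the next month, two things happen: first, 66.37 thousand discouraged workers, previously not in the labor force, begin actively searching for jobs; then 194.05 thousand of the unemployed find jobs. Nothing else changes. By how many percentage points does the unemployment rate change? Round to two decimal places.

The unemployment rate changes by −5.69 percentage points.

Initially, labor force = 2,057.07 + 242.90 = 2,299.97 thousand, so u = 242.90/2,299.97 = 10.56%.
After the first change, unemployed and labor force both rise by 66.37 → E = 2,057.07, U = 309.27, labor force = 2,366.34 thousand.
After the second change, unemployed falls and employed rises by 194.05; labor force unchanged → E = 2,251.12, U = 115.22, labor force = 2,366.34 thousand.
New unemployment rate = 115.22 / 2,366.34 = 4.87%.
Change = 4.87% − 10.56% = −5.69 percentage points.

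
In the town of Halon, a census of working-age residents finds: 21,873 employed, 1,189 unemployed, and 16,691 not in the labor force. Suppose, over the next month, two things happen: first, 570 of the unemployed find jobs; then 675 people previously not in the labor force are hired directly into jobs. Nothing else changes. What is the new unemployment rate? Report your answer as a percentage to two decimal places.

New unemployment rate ≈ 2.61%.

Initially, labor force = 21,873 + 1,189 = 23,062, so u = 1,189/23,062 = 5.16%.
After the first change, unemployed falls and employed rises by 570; labor force unchanged → E = 22,443, U = 619, labor force = 23,062.
After the second change, employed and labor force both rise by 675; unemployed unchanged → E = 23,118, U = 619, labor force = 23,737.
New unemployment rate = 619 / 23,737 = 2.61%.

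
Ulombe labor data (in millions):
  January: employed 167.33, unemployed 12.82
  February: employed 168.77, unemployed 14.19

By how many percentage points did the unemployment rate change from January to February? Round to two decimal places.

January: labor force = 167.33 + 12.82 = 180.15; u = 12.82/180.15 = 7.12%.
February: labor force = 168.77 + 14.19 = 182.96; u = 14.19/182.96 = 7.76%.
Change = 7.76% − 7.12% = +0.64 pp.

The unemployment rate changed by +0.64 percentage points.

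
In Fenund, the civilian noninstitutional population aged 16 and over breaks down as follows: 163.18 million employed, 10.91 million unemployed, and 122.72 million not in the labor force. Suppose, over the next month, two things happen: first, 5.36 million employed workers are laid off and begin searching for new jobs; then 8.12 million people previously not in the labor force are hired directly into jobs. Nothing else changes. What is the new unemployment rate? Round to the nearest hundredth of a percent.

New unemployment rate ≈ 8.93%.

Initially, labor force = 163.18 + 10.91 = 174.09 million, so u = 10.91/174.09 = 6.27%.
After the first change, employed falls and unemployed rises by 5.36; labor force unchanged → E = 157.82, U = 16.27, labor force = 174.09 million.
After the second change, employed and labor force both rise by 8.12; unemployed unchanged → E = 165.94, U = 16.27, labor force = 182.21 million.
New unemployment rate = 16.27 / 182.21 = 8.93%.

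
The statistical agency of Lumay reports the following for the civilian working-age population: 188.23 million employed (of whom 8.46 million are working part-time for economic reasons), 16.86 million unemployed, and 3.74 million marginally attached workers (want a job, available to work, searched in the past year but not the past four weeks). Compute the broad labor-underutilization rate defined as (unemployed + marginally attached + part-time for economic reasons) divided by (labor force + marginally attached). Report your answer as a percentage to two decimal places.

Broad underutilization rate ≈ 13.92%.

Labor force = 188.23 + 16.86 = 205.09 million.
Numerator = 16.86 + 3.74 + 8.46 = 29.06 million.
Denominator = 205.09 + 3.74 = 208.83 million.
Broad rate = 29.06 / 208.83 = 13.92%.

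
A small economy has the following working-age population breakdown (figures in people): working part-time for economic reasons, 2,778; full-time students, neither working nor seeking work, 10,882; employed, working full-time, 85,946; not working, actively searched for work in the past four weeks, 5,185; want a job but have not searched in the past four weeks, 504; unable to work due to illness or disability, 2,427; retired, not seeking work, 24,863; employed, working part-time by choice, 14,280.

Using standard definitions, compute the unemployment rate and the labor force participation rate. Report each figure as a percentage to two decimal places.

Unemployment rate ≈ 4.79%; labor force participation rate ≈ 73.67%.

Employed = 2,778 + 85,946 + 14,280 = 103,004 (anyone who worked, including part-time for economic reasons, counts as employed).
Unemployed = 5,185.
Labor force = 103,004 + 5,185 = 108,189.
Not in labor force = 10,882 + 504 + 2,427 + 24,863 = 38,676 (those not working and not actively searching are outside the labor force — including those who want a job but have given up searching).
Civilian working-age population = 108,189 + 38,676 = 146,865.
Unemployment rate = 5,185 / 108,189 = 4.79%.
Labor force participation rate = 108,189 / 146,865 = 73.67%.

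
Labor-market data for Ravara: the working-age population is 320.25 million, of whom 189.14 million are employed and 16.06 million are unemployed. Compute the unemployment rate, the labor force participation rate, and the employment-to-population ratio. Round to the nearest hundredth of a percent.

Unemployment rate ≈ 7.83%; labor force participation rate ≈ 64.07%; employment-population ratio ≈ 59.06%.

Labor force = employed + unemployed = 189.14 + 16.06 = 205.20 million.
Unemployment rate = 16.06 / 205.20 = 7.83%.
Labor force participation rate = 205.20 / 320.25 = 64.07%.
Employment-population ratio = 189.14 / 320.25 = 59.06%.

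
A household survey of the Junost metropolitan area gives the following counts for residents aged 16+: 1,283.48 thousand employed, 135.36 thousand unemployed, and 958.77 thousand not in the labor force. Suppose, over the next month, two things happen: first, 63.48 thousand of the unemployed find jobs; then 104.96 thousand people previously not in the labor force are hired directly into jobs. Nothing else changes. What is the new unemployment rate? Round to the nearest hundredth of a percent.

Initially, labor force = 1,283.48 + 135.36 = 1,418.84 thousand, so u = 135.36/1,418.84 = 9.54%.
After the first change, unemployed falls and employed rises by 63.48; labor force unchanged → E = 1,346.96, U = 71.88, labor force = 1,418.84 thousand.
After the second change, employed and labor force both rise by 104.96; unemployed unchanged → E = 1,451.92, U = 71.88, labor force = 1,523.80 thousand.
New unemployment rate = 71.88 / 1,523.80 = 4.72%.

New unemployment rate ≈ 4.72%.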